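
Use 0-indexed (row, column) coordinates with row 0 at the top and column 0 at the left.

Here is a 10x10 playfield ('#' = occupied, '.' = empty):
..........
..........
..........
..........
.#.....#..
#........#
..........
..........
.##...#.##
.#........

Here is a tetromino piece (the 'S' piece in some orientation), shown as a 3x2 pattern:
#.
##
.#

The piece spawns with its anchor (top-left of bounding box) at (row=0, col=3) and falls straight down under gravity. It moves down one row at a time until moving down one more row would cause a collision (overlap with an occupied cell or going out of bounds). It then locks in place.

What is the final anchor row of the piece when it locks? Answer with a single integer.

Answer: 7

Derivation:
Spawn at (row=0, col=3). Try each row:
  row 0: fits
  row 1: fits
  row 2: fits
  row 3: fits
  row 4: fits
  row 5: fits
  row 6: fits
  row 7: fits
  row 8: blocked -> lock at row 7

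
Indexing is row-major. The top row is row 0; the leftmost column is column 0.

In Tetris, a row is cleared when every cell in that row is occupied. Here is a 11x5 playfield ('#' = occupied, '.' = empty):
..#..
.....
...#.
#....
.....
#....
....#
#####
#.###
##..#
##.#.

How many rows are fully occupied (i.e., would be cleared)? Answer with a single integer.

Answer: 1

Derivation:
Check each row:
  row 0: 4 empty cells -> not full
  row 1: 5 empty cells -> not full
  row 2: 4 empty cells -> not full
  row 3: 4 empty cells -> not full
  row 4: 5 empty cells -> not full
  row 5: 4 empty cells -> not full
  row 6: 4 empty cells -> not full
  row 7: 0 empty cells -> FULL (clear)
  row 8: 1 empty cell -> not full
  row 9: 2 empty cells -> not full
  row 10: 2 empty cells -> not full
Total rows cleared: 1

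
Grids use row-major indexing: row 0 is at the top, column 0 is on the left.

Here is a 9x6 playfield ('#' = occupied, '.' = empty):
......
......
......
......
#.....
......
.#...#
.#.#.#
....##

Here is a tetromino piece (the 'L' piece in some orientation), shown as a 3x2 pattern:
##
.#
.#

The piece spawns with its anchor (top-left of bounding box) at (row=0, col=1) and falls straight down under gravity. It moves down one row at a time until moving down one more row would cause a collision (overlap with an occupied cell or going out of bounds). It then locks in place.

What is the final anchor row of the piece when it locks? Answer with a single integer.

Spawn at (row=0, col=1). Try each row:
  row 0: fits
  row 1: fits
  row 2: fits
  row 3: fits
  row 4: fits
  row 5: fits
  row 6: blocked -> lock at row 5

Answer: 5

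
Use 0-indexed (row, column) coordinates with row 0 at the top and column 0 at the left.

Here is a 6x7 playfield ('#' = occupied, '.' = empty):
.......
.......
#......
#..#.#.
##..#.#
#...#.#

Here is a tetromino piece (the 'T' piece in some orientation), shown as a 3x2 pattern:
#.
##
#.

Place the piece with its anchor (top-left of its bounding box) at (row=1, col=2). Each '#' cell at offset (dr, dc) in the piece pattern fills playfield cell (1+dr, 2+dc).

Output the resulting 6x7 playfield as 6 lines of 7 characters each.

Fill (1+0,2+0) = (1,2)
Fill (1+1,2+0) = (2,2)
Fill (1+1,2+1) = (2,3)
Fill (1+2,2+0) = (3,2)

Answer: .......
..#....
#.##...
#.##.#.
##..#.#
#...#.#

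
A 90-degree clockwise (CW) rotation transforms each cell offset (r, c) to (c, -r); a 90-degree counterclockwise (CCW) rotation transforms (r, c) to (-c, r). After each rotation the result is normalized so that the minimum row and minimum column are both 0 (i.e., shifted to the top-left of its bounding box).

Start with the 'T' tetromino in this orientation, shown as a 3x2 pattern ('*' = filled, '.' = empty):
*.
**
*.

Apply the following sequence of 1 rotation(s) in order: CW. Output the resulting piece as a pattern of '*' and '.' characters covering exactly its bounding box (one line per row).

Start:
*.
**
*.
After rotation 1 (CW):
***
.*.

Answer: ***
.*.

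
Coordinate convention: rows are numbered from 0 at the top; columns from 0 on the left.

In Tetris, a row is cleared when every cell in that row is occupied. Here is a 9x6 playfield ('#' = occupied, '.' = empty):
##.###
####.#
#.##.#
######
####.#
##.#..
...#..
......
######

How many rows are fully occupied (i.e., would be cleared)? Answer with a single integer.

Answer: 2

Derivation:
Check each row:
  row 0: 1 empty cell -> not full
  row 1: 1 empty cell -> not full
  row 2: 2 empty cells -> not full
  row 3: 0 empty cells -> FULL (clear)
  row 4: 1 empty cell -> not full
  row 5: 3 empty cells -> not full
  row 6: 5 empty cells -> not full
  row 7: 6 empty cells -> not full
  row 8: 0 empty cells -> FULL (clear)
Total rows cleared: 2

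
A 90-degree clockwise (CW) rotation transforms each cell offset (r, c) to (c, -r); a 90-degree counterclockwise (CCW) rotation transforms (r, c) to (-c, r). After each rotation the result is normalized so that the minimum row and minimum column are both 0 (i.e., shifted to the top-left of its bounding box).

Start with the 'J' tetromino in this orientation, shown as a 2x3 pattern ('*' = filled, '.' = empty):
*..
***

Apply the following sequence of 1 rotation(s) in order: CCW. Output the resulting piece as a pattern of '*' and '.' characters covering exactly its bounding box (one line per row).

Answer: .*
.*
**

Derivation:
Start:
*..
***
After rotation 1 (CCW):
.*
.*
**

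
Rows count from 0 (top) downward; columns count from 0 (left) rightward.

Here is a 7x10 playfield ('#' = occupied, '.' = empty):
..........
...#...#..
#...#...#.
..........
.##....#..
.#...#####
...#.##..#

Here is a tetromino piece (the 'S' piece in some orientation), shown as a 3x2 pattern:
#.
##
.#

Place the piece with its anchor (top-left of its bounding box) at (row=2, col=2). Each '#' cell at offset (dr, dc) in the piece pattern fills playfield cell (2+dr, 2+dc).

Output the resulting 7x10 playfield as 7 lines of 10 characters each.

Fill (2+0,2+0) = (2,2)
Fill (2+1,2+0) = (3,2)
Fill (2+1,2+1) = (3,3)
Fill (2+2,2+1) = (4,3)

Answer: ..........
...#...#..
#.#.#...#.
..##......
.###...#..
.#...#####
...#.##..#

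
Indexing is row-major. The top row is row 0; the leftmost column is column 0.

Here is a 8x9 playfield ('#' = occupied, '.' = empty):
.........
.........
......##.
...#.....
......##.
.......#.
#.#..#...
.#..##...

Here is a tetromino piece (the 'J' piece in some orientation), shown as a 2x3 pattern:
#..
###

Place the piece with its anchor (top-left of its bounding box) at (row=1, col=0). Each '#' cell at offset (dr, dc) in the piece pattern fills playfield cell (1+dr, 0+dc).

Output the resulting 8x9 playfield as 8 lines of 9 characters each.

Answer: .........
#........
###...##.
...#.....
......##.
.......#.
#.#..#...
.#..##...

Derivation:
Fill (1+0,0+0) = (1,0)
Fill (1+1,0+0) = (2,0)
Fill (1+1,0+1) = (2,1)
Fill (1+1,0+2) = (2,2)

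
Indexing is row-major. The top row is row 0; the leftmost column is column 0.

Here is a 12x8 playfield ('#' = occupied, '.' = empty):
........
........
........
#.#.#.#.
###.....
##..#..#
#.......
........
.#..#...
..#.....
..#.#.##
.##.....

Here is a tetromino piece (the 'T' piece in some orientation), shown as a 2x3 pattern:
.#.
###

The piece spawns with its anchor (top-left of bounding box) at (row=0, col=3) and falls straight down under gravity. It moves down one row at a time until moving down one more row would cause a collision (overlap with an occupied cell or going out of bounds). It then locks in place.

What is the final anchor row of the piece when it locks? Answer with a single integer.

Answer: 1

Derivation:
Spawn at (row=0, col=3). Try each row:
  row 0: fits
  row 1: fits
  row 2: blocked -> lock at row 1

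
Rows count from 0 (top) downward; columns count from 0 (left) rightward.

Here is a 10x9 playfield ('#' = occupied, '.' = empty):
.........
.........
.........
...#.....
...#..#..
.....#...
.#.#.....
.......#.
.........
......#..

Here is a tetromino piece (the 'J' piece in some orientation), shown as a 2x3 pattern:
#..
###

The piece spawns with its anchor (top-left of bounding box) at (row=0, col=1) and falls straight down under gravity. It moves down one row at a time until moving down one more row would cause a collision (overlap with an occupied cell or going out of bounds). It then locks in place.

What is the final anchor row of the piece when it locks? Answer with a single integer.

Answer: 1

Derivation:
Spawn at (row=0, col=1). Try each row:
  row 0: fits
  row 1: fits
  row 2: blocked -> lock at row 1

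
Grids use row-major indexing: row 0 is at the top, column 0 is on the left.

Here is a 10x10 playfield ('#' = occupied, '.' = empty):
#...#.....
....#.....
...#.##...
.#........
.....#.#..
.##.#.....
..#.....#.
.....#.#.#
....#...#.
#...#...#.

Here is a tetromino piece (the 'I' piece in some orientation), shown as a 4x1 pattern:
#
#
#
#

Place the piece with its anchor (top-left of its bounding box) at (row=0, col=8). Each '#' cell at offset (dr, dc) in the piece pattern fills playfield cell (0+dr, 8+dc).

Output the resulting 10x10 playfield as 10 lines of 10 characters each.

Answer: #...#...#.
....#...#.
...#.##.#.
.#......#.
.....#.#..
.##.#.....
..#.....#.
.....#.#.#
....#...#.
#...#...#.

Derivation:
Fill (0+0,8+0) = (0,8)
Fill (0+1,8+0) = (1,8)
Fill (0+2,8+0) = (2,8)
Fill (0+3,8+0) = (3,8)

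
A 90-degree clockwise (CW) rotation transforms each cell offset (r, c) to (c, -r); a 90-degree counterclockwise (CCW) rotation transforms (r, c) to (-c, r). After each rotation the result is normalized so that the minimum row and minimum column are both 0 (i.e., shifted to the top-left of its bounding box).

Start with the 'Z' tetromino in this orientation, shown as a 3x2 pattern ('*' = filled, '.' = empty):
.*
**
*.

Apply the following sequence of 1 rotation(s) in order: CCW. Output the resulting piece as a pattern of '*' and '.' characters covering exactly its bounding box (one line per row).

Start:
.*
**
*.
After rotation 1 (CCW):
**.
.**

Answer: **.
.**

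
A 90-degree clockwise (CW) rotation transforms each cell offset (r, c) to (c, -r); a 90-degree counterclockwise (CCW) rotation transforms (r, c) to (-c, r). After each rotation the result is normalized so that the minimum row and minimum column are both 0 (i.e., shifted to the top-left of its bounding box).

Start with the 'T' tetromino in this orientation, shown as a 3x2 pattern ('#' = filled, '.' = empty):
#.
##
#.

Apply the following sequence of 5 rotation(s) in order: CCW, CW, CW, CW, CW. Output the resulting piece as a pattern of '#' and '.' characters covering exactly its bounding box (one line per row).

Start:
#.
##
#.
After rotation 1 (CCW):
.#.
###
After rotation 2 (CW):
#.
##
#.
After rotation 3 (CW):
###
.#.
After rotation 4 (CW):
.#
##
.#
After rotation 5 (CW):
.#.
###

Answer: .#.
###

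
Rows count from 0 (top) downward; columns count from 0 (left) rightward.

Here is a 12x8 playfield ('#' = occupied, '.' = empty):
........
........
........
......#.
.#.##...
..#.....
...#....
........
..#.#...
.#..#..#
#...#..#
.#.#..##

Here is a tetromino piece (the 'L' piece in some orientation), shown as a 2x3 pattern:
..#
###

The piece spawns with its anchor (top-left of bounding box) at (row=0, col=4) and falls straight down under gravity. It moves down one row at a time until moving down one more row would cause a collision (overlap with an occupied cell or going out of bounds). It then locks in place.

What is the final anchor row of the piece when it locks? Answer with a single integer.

Spawn at (row=0, col=4). Try each row:
  row 0: fits
  row 1: fits
  row 2: blocked -> lock at row 1

Answer: 1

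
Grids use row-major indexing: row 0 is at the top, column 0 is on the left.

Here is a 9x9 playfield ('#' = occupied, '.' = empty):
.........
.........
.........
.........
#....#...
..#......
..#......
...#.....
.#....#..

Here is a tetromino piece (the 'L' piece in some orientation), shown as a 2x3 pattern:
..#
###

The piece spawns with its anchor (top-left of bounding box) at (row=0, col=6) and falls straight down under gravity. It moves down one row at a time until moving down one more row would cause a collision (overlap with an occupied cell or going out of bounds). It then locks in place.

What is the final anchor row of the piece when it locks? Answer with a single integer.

Answer: 6

Derivation:
Spawn at (row=0, col=6). Try each row:
  row 0: fits
  row 1: fits
  row 2: fits
  row 3: fits
  row 4: fits
  row 5: fits
  row 6: fits
  row 7: blocked -> lock at row 6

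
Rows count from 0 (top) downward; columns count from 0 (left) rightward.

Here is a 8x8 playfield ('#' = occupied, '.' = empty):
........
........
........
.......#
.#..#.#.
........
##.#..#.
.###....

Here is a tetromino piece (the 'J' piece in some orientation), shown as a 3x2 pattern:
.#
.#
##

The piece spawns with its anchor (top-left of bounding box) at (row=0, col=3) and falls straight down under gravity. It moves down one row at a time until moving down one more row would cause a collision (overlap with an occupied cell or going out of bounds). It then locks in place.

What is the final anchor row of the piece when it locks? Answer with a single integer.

Spawn at (row=0, col=3). Try each row:
  row 0: fits
  row 1: fits
  row 2: blocked -> lock at row 1

Answer: 1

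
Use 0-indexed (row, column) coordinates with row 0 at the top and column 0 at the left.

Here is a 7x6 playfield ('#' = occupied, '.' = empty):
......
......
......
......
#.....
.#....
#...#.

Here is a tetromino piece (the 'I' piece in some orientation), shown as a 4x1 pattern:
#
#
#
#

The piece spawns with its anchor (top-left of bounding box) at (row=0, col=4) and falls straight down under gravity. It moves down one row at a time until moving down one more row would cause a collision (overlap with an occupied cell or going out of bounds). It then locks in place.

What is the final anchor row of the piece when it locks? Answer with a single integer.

Spawn at (row=0, col=4). Try each row:
  row 0: fits
  row 1: fits
  row 2: fits
  row 3: blocked -> lock at row 2

Answer: 2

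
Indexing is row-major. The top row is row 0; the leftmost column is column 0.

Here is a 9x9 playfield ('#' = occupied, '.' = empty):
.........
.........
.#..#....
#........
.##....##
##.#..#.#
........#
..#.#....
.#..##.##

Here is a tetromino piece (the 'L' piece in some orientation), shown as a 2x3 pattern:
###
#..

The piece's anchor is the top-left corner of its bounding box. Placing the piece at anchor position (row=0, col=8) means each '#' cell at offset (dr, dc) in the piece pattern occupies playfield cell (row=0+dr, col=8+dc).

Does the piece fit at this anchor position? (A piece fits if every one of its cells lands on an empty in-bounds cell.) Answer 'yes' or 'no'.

Answer: no

Derivation:
Check each piece cell at anchor (0, 8):
  offset (0,0) -> (0,8): empty -> OK
  offset (0,1) -> (0,9): out of bounds -> FAIL
  offset (0,2) -> (0,10): out of bounds -> FAIL
  offset (1,0) -> (1,8): empty -> OK
All cells valid: no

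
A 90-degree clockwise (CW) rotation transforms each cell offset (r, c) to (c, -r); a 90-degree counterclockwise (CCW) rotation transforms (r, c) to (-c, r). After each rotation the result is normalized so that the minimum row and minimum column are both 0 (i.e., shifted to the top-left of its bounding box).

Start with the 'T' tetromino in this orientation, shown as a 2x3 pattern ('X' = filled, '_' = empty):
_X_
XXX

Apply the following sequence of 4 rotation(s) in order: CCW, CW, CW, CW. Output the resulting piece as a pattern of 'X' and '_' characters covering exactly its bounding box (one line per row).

Answer: XXX
_X_

Derivation:
Start:
_X_
XXX
After rotation 1 (CCW):
_X
XX
_X
After rotation 2 (CW):
_X_
XXX
After rotation 3 (CW):
X_
XX
X_
After rotation 4 (CW):
XXX
_X_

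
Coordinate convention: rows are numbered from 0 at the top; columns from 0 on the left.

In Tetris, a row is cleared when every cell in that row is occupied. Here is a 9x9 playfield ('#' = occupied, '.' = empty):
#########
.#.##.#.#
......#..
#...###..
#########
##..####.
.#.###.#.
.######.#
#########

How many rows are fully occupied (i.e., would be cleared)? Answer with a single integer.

Check each row:
  row 0: 0 empty cells -> FULL (clear)
  row 1: 4 empty cells -> not full
  row 2: 8 empty cells -> not full
  row 3: 5 empty cells -> not full
  row 4: 0 empty cells -> FULL (clear)
  row 5: 3 empty cells -> not full
  row 6: 4 empty cells -> not full
  row 7: 2 empty cells -> not full
  row 8: 0 empty cells -> FULL (clear)
Total rows cleared: 3

Answer: 3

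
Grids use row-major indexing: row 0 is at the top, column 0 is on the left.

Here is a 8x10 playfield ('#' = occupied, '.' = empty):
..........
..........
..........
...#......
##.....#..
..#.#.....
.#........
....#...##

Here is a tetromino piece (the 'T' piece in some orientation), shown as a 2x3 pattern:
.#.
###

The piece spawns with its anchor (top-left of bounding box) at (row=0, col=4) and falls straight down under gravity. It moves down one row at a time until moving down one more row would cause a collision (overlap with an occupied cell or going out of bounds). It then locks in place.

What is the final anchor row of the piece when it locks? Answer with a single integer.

Answer: 3

Derivation:
Spawn at (row=0, col=4). Try each row:
  row 0: fits
  row 1: fits
  row 2: fits
  row 3: fits
  row 4: blocked -> lock at row 3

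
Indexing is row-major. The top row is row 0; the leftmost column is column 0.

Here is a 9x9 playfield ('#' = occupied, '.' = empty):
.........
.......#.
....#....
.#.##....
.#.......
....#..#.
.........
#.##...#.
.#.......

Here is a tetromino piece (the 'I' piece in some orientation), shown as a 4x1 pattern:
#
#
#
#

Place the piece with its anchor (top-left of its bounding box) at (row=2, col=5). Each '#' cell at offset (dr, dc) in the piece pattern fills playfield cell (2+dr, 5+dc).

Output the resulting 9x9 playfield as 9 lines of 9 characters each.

Fill (2+0,5+0) = (2,5)
Fill (2+1,5+0) = (3,5)
Fill (2+2,5+0) = (4,5)
Fill (2+3,5+0) = (5,5)

Answer: .........
.......#.
....##...
.#.###...
.#...#...
....##.#.
.........
#.##...#.
.#.......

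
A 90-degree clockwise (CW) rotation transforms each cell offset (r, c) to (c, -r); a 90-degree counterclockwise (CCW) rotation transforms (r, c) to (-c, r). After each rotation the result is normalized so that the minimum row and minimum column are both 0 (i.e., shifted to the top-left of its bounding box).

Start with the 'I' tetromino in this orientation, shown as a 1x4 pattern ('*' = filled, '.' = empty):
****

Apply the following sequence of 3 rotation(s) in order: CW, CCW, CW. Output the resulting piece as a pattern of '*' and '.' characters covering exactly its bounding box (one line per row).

Answer: *
*
*
*

Derivation:
Start:
****
After rotation 1 (CW):
*
*
*
*
After rotation 2 (CCW):
****
After rotation 3 (CW):
*
*
*
*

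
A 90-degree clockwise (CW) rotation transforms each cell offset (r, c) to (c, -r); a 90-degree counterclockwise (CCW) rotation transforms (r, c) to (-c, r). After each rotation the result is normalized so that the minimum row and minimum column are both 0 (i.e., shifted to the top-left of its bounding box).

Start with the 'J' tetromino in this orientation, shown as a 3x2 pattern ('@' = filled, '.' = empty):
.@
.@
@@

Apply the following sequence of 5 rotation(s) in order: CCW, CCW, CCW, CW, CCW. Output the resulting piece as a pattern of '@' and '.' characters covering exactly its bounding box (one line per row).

Start:
.@
.@
@@
After rotation 1 (CCW):
@@@
..@
After rotation 2 (CCW):
@@
@.
@.
After rotation 3 (CCW):
@..
@@@
After rotation 4 (CW):
@@
@.
@.
After rotation 5 (CCW):
@..
@@@

Answer: @..
@@@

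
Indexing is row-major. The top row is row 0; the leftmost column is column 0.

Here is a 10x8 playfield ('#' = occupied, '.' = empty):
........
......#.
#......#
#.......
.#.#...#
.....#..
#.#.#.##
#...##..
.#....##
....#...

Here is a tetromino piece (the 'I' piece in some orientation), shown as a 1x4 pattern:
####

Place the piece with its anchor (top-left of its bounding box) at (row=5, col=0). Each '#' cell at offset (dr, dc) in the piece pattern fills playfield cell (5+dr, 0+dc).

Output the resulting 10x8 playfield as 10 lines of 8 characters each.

Fill (5+0,0+0) = (5,0)
Fill (5+0,0+1) = (5,1)
Fill (5+0,0+2) = (5,2)
Fill (5+0,0+3) = (5,3)

Answer: ........
......#.
#......#
#.......
.#.#...#
####.#..
#.#.#.##
#...##..
.#....##
....#...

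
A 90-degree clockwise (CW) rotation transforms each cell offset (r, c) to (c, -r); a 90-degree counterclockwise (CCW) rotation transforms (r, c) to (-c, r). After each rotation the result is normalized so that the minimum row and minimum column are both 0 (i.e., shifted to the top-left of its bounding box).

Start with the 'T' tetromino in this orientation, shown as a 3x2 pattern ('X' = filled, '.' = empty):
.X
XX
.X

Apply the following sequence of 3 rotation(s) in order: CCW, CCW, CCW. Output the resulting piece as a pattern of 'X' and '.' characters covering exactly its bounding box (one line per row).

Answer: .X.
XXX

Derivation:
Start:
.X
XX
.X
After rotation 1 (CCW):
XXX
.X.
After rotation 2 (CCW):
X.
XX
X.
After rotation 3 (CCW):
.X.
XXX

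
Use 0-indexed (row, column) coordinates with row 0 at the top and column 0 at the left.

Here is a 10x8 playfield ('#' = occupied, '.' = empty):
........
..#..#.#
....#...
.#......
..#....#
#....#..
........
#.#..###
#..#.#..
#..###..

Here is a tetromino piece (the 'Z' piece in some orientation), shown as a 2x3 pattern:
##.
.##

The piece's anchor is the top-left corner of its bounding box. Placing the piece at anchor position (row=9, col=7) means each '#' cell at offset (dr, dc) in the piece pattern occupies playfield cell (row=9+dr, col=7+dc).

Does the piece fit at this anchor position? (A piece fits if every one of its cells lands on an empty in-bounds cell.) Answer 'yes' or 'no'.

Answer: no

Derivation:
Check each piece cell at anchor (9, 7):
  offset (0,0) -> (9,7): empty -> OK
  offset (0,1) -> (9,8): out of bounds -> FAIL
  offset (1,1) -> (10,8): out of bounds -> FAIL
  offset (1,2) -> (10,9): out of bounds -> FAIL
All cells valid: no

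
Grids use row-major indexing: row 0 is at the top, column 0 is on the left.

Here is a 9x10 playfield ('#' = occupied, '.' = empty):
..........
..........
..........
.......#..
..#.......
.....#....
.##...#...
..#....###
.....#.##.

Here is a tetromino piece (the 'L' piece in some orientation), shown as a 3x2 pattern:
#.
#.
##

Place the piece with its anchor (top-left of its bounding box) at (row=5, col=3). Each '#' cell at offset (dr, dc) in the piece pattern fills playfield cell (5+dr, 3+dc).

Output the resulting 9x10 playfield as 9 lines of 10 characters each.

Fill (5+0,3+0) = (5,3)
Fill (5+1,3+0) = (6,3)
Fill (5+2,3+0) = (7,3)
Fill (5+2,3+1) = (7,4)

Answer: ..........
..........
..........
.......#..
..#.......
...#.#....
.###..#...
..###..###
.....#.##.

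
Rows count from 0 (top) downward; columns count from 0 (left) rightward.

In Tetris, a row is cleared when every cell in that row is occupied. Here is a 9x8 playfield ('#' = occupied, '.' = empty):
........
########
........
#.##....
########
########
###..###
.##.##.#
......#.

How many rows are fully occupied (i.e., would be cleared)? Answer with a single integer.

Answer: 3

Derivation:
Check each row:
  row 0: 8 empty cells -> not full
  row 1: 0 empty cells -> FULL (clear)
  row 2: 8 empty cells -> not full
  row 3: 5 empty cells -> not full
  row 4: 0 empty cells -> FULL (clear)
  row 5: 0 empty cells -> FULL (clear)
  row 6: 2 empty cells -> not full
  row 7: 3 empty cells -> not full
  row 8: 7 empty cells -> not full
Total rows cleared: 3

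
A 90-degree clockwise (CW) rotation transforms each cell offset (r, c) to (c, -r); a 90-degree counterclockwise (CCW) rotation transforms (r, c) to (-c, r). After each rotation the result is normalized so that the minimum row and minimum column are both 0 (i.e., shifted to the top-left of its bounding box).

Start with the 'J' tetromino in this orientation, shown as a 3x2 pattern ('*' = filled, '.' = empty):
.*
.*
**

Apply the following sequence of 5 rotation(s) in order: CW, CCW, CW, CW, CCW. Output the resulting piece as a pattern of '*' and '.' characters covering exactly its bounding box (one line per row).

Answer: *..
***

Derivation:
Start:
.*
.*
**
After rotation 1 (CW):
*..
***
After rotation 2 (CCW):
.*
.*
**
After rotation 3 (CW):
*..
***
After rotation 4 (CW):
**
*.
*.
After rotation 5 (CCW):
*..
***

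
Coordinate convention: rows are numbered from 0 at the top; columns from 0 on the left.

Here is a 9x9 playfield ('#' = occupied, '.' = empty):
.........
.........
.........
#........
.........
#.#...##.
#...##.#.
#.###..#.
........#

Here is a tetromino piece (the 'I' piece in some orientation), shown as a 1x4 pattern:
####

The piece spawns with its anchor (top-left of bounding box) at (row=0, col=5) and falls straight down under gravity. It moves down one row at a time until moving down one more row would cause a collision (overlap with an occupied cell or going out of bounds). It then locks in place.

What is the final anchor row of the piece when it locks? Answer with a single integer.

Spawn at (row=0, col=5). Try each row:
  row 0: fits
  row 1: fits
  row 2: fits
  row 3: fits
  row 4: fits
  row 5: blocked -> lock at row 4

Answer: 4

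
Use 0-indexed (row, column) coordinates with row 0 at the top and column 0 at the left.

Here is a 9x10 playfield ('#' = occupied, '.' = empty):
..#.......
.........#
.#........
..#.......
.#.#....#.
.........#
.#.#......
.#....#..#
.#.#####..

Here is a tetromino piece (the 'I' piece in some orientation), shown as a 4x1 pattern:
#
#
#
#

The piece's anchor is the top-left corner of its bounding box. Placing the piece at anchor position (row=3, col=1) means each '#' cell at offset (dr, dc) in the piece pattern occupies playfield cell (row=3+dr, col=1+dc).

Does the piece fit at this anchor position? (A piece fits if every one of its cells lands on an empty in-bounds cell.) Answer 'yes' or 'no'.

Check each piece cell at anchor (3, 1):
  offset (0,0) -> (3,1): empty -> OK
  offset (1,0) -> (4,1): occupied ('#') -> FAIL
  offset (2,0) -> (5,1): empty -> OK
  offset (3,0) -> (6,1): occupied ('#') -> FAIL
All cells valid: no

Answer: no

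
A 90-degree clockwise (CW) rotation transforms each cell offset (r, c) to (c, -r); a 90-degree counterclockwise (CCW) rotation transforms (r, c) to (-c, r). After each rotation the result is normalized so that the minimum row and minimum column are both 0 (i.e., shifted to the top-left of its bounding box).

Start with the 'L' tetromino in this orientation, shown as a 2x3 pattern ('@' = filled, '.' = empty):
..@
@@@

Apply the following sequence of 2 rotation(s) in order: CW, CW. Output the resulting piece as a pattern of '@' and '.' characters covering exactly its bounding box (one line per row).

Answer: @@@
@..

Derivation:
Start:
..@
@@@
After rotation 1 (CW):
@.
@.
@@
After rotation 2 (CW):
@@@
@..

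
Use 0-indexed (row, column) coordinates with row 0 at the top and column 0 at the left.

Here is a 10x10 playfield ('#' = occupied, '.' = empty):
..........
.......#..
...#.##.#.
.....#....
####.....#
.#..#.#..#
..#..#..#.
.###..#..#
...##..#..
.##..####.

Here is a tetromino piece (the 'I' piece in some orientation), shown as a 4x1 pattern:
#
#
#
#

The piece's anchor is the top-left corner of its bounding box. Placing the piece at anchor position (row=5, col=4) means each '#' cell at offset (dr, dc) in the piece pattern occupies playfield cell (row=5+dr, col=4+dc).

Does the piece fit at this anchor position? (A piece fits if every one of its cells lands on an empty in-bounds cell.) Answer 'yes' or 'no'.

Answer: no

Derivation:
Check each piece cell at anchor (5, 4):
  offset (0,0) -> (5,4): occupied ('#') -> FAIL
  offset (1,0) -> (6,4): empty -> OK
  offset (2,0) -> (7,4): empty -> OK
  offset (3,0) -> (8,4): occupied ('#') -> FAIL
All cells valid: no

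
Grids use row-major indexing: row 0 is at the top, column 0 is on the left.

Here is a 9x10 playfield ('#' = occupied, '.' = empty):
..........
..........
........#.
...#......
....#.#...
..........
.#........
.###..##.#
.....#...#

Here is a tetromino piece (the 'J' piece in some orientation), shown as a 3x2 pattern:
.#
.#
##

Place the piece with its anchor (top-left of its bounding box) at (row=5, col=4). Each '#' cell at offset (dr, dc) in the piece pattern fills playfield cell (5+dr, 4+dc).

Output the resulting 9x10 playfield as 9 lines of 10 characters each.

Fill (5+0,4+1) = (5,5)
Fill (5+1,4+1) = (6,5)
Fill (5+2,4+0) = (7,4)
Fill (5+2,4+1) = (7,5)

Answer: ..........
..........
........#.
...#......
....#.#...
.....#....
.#...#....
.#######.#
.....#...#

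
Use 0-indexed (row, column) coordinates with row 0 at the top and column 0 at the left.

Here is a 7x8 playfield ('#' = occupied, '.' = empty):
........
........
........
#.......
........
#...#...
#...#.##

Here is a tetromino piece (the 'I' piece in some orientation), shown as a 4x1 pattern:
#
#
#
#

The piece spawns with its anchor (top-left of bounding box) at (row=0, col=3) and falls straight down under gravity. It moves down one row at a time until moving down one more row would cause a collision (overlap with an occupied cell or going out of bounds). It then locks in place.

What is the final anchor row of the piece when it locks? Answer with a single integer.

Answer: 3

Derivation:
Spawn at (row=0, col=3). Try each row:
  row 0: fits
  row 1: fits
  row 2: fits
  row 3: fits
  row 4: blocked -> lock at row 3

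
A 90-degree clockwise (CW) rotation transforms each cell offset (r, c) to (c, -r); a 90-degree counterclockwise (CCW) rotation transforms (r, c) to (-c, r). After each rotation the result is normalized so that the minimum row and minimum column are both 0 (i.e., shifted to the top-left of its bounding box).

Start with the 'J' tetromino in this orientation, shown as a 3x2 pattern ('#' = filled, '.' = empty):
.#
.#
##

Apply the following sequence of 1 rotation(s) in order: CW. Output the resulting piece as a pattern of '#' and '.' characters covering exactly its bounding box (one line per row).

Answer: #..
###

Derivation:
Start:
.#
.#
##
After rotation 1 (CW):
#..
###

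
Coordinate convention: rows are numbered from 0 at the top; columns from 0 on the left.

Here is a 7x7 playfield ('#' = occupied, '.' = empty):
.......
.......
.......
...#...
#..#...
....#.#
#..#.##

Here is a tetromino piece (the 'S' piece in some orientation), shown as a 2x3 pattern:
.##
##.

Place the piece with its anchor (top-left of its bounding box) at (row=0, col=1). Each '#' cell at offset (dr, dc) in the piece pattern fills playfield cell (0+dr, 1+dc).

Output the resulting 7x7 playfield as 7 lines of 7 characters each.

Fill (0+0,1+1) = (0,2)
Fill (0+0,1+2) = (0,3)
Fill (0+1,1+0) = (1,1)
Fill (0+1,1+1) = (1,2)

Answer: ..##...
.##....
.......
...#...
#..#...
....#.#
#..#.##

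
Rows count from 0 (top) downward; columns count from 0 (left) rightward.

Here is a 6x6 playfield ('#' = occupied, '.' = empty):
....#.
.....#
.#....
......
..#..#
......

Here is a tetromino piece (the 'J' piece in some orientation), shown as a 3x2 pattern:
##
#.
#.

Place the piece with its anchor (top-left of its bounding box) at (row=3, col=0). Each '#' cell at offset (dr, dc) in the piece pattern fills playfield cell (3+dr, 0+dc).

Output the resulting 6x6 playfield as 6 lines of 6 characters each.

Fill (3+0,0+0) = (3,0)
Fill (3+0,0+1) = (3,1)
Fill (3+1,0+0) = (4,0)
Fill (3+2,0+0) = (5,0)

Answer: ....#.
.....#
.#....
##....
#.#..#
#.....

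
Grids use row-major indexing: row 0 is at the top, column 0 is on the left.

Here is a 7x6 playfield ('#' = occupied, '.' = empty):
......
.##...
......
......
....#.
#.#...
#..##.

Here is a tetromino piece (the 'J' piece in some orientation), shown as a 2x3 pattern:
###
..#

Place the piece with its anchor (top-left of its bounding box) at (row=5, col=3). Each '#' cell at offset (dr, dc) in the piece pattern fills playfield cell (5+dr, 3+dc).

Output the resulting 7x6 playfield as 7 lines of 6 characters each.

Fill (5+0,3+0) = (5,3)
Fill (5+0,3+1) = (5,4)
Fill (5+0,3+2) = (5,5)
Fill (5+1,3+2) = (6,5)

Answer: ......
.##...
......
......
....#.
#.####
#..###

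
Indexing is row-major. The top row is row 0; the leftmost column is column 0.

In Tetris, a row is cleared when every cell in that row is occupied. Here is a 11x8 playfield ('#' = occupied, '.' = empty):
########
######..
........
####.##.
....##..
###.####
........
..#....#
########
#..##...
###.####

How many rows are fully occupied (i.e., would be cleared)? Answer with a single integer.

Check each row:
  row 0: 0 empty cells -> FULL (clear)
  row 1: 2 empty cells -> not full
  row 2: 8 empty cells -> not full
  row 3: 2 empty cells -> not full
  row 4: 6 empty cells -> not full
  row 5: 1 empty cell -> not full
  row 6: 8 empty cells -> not full
  row 7: 6 empty cells -> not full
  row 8: 0 empty cells -> FULL (clear)
  row 9: 5 empty cells -> not full
  row 10: 1 empty cell -> not full
Total rows cleared: 2

Answer: 2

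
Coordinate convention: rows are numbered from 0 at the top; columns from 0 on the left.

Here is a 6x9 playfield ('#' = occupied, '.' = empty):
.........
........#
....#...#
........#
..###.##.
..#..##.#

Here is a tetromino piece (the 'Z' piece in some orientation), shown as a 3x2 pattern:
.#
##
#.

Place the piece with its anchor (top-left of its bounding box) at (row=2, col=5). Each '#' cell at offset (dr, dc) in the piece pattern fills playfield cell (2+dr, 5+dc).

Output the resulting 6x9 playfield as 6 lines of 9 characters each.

Fill (2+0,5+1) = (2,6)
Fill (2+1,5+0) = (3,5)
Fill (2+1,5+1) = (3,6)
Fill (2+2,5+0) = (4,5)

Answer: .........
........#
....#.#.#
.....##.#
..######.
..#..##.#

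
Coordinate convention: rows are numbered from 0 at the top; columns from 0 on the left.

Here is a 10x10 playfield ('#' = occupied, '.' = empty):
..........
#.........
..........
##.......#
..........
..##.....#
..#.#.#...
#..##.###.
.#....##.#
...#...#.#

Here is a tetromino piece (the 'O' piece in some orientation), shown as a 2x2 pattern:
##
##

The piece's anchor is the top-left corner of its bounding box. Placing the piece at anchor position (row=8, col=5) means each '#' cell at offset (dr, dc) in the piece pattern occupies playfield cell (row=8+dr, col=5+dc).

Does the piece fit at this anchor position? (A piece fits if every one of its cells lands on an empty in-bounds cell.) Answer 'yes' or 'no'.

Check each piece cell at anchor (8, 5):
  offset (0,0) -> (8,5): empty -> OK
  offset (0,1) -> (8,6): occupied ('#') -> FAIL
  offset (1,0) -> (9,5): empty -> OK
  offset (1,1) -> (9,6): empty -> OK
All cells valid: no

Answer: no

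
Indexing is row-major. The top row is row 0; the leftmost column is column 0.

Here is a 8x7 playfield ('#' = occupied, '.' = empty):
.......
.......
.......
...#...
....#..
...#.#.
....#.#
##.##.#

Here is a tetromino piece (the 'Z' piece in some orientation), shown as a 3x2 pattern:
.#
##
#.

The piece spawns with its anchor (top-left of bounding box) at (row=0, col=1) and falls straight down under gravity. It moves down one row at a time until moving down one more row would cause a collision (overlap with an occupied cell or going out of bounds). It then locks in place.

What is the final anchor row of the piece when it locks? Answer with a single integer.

Spawn at (row=0, col=1). Try each row:
  row 0: fits
  row 1: fits
  row 2: fits
  row 3: fits
  row 4: fits
  row 5: blocked -> lock at row 4

Answer: 4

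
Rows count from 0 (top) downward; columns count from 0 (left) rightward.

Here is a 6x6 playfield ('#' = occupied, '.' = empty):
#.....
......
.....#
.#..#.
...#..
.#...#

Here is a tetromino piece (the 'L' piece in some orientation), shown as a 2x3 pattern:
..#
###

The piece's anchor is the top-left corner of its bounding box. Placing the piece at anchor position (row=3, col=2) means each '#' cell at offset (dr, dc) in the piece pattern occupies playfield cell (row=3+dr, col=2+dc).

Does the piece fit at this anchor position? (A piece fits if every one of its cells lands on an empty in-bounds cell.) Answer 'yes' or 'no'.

Check each piece cell at anchor (3, 2):
  offset (0,2) -> (3,4): occupied ('#') -> FAIL
  offset (1,0) -> (4,2): empty -> OK
  offset (1,1) -> (4,3): occupied ('#') -> FAIL
  offset (1,2) -> (4,4): empty -> OK
All cells valid: no

Answer: no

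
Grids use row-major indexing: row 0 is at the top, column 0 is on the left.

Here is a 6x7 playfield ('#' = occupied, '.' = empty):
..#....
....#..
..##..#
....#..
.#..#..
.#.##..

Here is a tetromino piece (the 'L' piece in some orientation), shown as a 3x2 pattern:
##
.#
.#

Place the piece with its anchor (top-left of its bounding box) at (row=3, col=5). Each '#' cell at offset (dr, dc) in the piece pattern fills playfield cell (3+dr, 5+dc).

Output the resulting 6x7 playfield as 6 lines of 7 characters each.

Fill (3+0,5+0) = (3,5)
Fill (3+0,5+1) = (3,6)
Fill (3+1,5+1) = (4,6)
Fill (3+2,5+1) = (5,6)

Answer: ..#....
....#..
..##..#
....###
.#..#.#
.#.##.#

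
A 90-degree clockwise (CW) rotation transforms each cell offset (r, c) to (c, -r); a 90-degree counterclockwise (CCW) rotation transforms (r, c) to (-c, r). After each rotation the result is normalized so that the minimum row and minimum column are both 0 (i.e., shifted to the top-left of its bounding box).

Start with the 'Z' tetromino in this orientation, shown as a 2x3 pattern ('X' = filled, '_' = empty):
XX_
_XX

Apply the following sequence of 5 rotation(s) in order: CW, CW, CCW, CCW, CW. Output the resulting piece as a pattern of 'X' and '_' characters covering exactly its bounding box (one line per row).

Answer: _X
XX
X_

Derivation:
Start:
XX_
_XX
After rotation 1 (CW):
_X
XX
X_
After rotation 2 (CW):
XX_
_XX
After rotation 3 (CCW):
_X
XX
X_
After rotation 4 (CCW):
XX_
_XX
After rotation 5 (CW):
_X
XX
X_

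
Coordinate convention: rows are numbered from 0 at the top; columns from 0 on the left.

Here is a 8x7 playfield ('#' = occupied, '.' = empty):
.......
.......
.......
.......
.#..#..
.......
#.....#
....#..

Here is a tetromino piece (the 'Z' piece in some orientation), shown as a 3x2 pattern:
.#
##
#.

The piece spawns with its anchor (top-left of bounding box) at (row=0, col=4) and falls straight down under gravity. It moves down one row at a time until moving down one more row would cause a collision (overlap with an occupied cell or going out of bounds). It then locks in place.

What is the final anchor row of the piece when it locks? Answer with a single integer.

Spawn at (row=0, col=4). Try each row:
  row 0: fits
  row 1: fits
  row 2: blocked -> lock at row 1

Answer: 1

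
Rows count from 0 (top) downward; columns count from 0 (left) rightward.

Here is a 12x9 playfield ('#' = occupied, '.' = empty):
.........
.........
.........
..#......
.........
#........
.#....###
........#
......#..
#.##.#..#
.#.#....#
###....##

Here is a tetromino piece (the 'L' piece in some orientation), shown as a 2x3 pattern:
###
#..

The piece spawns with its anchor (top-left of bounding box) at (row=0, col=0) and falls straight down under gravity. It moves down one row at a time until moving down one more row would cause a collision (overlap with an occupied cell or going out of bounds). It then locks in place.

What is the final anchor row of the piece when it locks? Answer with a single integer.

Spawn at (row=0, col=0). Try each row:
  row 0: fits
  row 1: fits
  row 2: fits
  row 3: blocked -> lock at row 2

Answer: 2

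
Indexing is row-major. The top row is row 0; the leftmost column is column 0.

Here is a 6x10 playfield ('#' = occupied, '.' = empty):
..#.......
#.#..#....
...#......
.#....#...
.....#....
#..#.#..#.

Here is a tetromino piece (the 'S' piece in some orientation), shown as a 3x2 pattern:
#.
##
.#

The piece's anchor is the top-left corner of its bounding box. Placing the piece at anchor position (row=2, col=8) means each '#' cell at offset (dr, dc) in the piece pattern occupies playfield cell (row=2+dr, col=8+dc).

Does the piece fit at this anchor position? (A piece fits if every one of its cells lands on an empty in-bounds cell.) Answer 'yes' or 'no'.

Answer: yes

Derivation:
Check each piece cell at anchor (2, 8):
  offset (0,0) -> (2,8): empty -> OK
  offset (1,0) -> (3,8): empty -> OK
  offset (1,1) -> (3,9): empty -> OK
  offset (2,1) -> (4,9): empty -> OK
All cells valid: yes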